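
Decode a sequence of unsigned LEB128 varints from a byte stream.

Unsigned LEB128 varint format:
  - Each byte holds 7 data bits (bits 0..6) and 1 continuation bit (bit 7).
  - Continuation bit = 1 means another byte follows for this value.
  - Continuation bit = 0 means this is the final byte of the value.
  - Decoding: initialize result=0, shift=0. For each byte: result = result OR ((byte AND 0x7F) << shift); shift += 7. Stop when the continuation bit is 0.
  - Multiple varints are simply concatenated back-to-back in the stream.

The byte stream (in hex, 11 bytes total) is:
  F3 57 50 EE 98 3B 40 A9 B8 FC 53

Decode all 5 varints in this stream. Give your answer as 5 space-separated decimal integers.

  byte[0]=0xF3 cont=1 payload=0x73=115: acc |= 115<<0 -> acc=115 shift=7
  byte[1]=0x57 cont=0 payload=0x57=87: acc |= 87<<7 -> acc=11251 shift=14 [end]
Varint 1: bytes[0:2] = F3 57 -> value 11251 (2 byte(s))
  byte[2]=0x50 cont=0 payload=0x50=80: acc |= 80<<0 -> acc=80 shift=7 [end]
Varint 2: bytes[2:3] = 50 -> value 80 (1 byte(s))
  byte[3]=0xEE cont=1 payload=0x6E=110: acc |= 110<<0 -> acc=110 shift=7
  byte[4]=0x98 cont=1 payload=0x18=24: acc |= 24<<7 -> acc=3182 shift=14
  byte[5]=0x3B cont=0 payload=0x3B=59: acc |= 59<<14 -> acc=969838 shift=21 [end]
Varint 3: bytes[3:6] = EE 98 3B -> value 969838 (3 byte(s))
  byte[6]=0x40 cont=0 payload=0x40=64: acc |= 64<<0 -> acc=64 shift=7 [end]
Varint 4: bytes[6:7] = 40 -> value 64 (1 byte(s))
  byte[7]=0xA9 cont=1 payload=0x29=41: acc |= 41<<0 -> acc=41 shift=7
  byte[8]=0xB8 cont=1 payload=0x38=56: acc |= 56<<7 -> acc=7209 shift=14
  byte[9]=0xFC cont=1 payload=0x7C=124: acc |= 124<<14 -> acc=2038825 shift=21
  byte[10]=0x53 cont=0 payload=0x53=83: acc |= 83<<21 -> acc=176102441 shift=28 [end]
Varint 5: bytes[7:11] = A9 B8 FC 53 -> value 176102441 (4 byte(s))

Answer: 11251 80 969838 64 176102441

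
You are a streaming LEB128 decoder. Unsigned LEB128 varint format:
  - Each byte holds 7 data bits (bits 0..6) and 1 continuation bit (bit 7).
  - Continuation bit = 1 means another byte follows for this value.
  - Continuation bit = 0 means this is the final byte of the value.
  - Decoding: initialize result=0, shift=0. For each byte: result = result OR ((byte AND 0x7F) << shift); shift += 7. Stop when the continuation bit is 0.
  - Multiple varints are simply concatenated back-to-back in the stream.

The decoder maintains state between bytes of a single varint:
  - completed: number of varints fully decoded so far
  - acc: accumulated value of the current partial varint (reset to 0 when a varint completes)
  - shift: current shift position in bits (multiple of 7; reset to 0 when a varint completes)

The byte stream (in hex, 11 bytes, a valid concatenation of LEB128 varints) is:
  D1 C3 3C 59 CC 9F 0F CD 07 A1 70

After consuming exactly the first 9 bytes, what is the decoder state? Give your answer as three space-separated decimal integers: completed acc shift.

Answer: 4 0 0

Derivation:
byte[0]=0xD1 cont=1 payload=0x51: acc |= 81<<0 -> completed=0 acc=81 shift=7
byte[1]=0xC3 cont=1 payload=0x43: acc |= 67<<7 -> completed=0 acc=8657 shift=14
byte[2]=0x3C cont=0 payload=0x3C: varint #1 complete (value=991697); reset -> completed=1 acc=0 shift=0
byte[3]=0x59 cont=0 payload=0x59: varint #2 complete (value=89); reset -> completed=2 acc=0 shift=0
byte[4]=0xCC cont=1 payload=0x4C: acc |= 76<<0 -> completed=2 acc=76 shift=7
byte[5]=0x9F cont=1 payload=0x1F: acc |= 31<<7 -> completed=2 acc=4044 shift=14
byte[6]=0x0F cont=0 payload=0x0F: varint #3 complete (value=249804); reset -> completed=3 acc=0 shift=0
byte[7]=0xCD cont=1 payload=0x4D: acc |= 77<<0 -> completed=3 acc=77 shift=7
byte[8]=0x07 cont=0 payload=0x07: varint #4 complete (value=973); reset -> completed=4 acc=0 shift=0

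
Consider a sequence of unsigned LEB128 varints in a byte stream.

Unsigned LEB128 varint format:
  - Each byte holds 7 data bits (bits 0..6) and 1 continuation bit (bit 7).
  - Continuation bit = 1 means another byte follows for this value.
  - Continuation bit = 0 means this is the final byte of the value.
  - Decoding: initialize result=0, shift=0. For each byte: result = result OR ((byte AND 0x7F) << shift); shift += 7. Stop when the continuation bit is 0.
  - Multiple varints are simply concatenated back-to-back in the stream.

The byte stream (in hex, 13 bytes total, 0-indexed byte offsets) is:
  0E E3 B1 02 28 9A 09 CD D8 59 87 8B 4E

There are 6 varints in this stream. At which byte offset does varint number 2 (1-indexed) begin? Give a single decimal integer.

Answer: 1

Derivation:
  byte[0]=0x0E cont=0 payload=0x0E=14: acc |= 14<<0 -> acc=14 shift=7 [end]
Varint 1: bytes[0:1] = 0E -> value 14 (1 byte(s))
  byte[1]=0xE3 cont=1 payload=0x63=99: acc |= 99<<0 -> acc=99 shift=7
  byte[2]=0xB1 cont=1 payload=0x31=49: acc |= 49<<7 -> acc=6371 shift=14
  byte[3]=0x02 cont=0 payload=0x02=2: acc |= 2<<14 -> acc=39139 shift=21 [end]
Varint 2: bytes[1:4] = E3 B1 02 -> value 39139 (3 byte(s))
  byte[4]=0x28 cont=0 payload=0x28=40: acc |= 40<<0 -> acc=40 shift=7 [end]
Varint 3: bytes[4:5] = 28 -> value 40 (1 byte(s))
  byte[5]=0x9A cont=1 payload=0x1A=26: acc |= 26<<0 -> acc=26 shift=7
  byte[6]=0x09 cont=0 payload=0x09=9: acc |= 9<<7 -> acc=1178 shift=14 [end]
Varint 4: bytes[5:7] = 9A 09 -> value 1178 (2 byte(s))
  byte[7]=0xCD cont=1 payload=0x4D=77: acc |= 77<<0 -> acc=77 shift=7
  byte[8]=0xD8 cont=1 payload=0x58=88: acc |= 88<<7 -> acc=11341 shift=14
  byte[9]=0x59 cont=0 payload=0x59=89: acc |= 89<<14 -> acc=1469517 shift=21 [end]
Varint 5: bytes[7:10] = CD D8 59 -> value 1469517 (3 byte(s))
  byte[10]=0x87 cont=1 payload=0x07=7: acc |= 7<<0 -> acc=7 shift=7
  byte[11]=0x8B cont=1 payload=0x0B=11: acc |= 11<<7 -> acc=1415 shift=14
  byte[12]=0x4E cont=0 payload=0x4E=78: acc |= 78<<14 -> acc=1279367 shift=21 [end]
Varint 6: bytes[10:13] = 87 8B 4E -> value 1279367 (3 byte(s))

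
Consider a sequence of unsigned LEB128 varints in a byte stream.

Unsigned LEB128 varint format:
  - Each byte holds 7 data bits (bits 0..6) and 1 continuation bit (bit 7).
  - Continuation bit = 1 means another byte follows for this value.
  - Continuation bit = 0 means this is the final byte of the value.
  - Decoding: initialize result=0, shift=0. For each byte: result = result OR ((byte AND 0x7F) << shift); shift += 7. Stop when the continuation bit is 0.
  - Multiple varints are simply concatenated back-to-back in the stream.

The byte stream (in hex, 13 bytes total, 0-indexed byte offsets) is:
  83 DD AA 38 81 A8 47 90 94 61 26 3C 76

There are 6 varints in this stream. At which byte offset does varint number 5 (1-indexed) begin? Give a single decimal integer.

Answer: 11

Derivation:
  byte[0]=0x83 cont=1 payload=0x03=3: acc |= 3<<0 -> acc=3 shift=7
  byte[1]=0xDD cont=1 payload=0x5D=93: acc |= 93<<7 -> acc=11907 shift=14
  byte[2]=0xAA cont=1 payload=0x2A=42: acc |= 42<<14 -> acc=700035 shift=21
  byte[3]=0x38 cont=0 payload=0x38=56: acc |= 56<<21 -> acc=118140547 shift=28 [end]
Varint 1: bytes[0:4] = 83 DD AA 38 -> value 118140547 (4 byte(s))
  byte[4]=0x81 cont=1 payload=0x01=1: acc |= 1<<0 -> acc=1 shift=7
  byte[5]=0xA8 cont=1 payload=0x28=40: acc |= 40<<7 -> acc=5121 shift=14
  byte[6]=0x47 cont=0 payload=0x47=71: acc |= 71<<14 -> acc=1168385 shift=21 [end]
Varint 2: bytes[4:7] = 81 A8 47 -> value 1168385 (3 byte(s))
  byte[7]=0x90 cont=1 payload=0x10=16: acc |= 16<<0 -> acc=16 shift=7
  byte[8]=0x94 cont=1 payload=0x14=20: acc |= 20<<7 -> acc=2576 shift=14
  byte[9]=0x61 cont=0 payload=0x61=97: acc |= 97<<14 -> acc=1591824 shift=21 [end]
Varint 3: bytes[7:10] = 90 94 61 -> value 1591824 (3 byte(s))
  byte[10]=0x26 cont=0 payload=0x26=38: acc |= 38<<0 -> acc=38 shift=7 [end]
Varint 4: bytes[10:11] = 26 -> value 38 (1 byte(s))
  byte[11]=0x3C cont=0 payload=0x3C=60: acc |= 60<<0 -> acc=60 shift=7 [end]
Varint 5: bytes[11:12] = 3C -> value 60 (1 byte(s))
  byte[12]=0x76 cont=0 payload=0x76=118: acc |= 118<<0 -> acc=118 shift=7 [end]
Varint 6: bytes[12:13] = 76 -> value 118 (1 byte(s))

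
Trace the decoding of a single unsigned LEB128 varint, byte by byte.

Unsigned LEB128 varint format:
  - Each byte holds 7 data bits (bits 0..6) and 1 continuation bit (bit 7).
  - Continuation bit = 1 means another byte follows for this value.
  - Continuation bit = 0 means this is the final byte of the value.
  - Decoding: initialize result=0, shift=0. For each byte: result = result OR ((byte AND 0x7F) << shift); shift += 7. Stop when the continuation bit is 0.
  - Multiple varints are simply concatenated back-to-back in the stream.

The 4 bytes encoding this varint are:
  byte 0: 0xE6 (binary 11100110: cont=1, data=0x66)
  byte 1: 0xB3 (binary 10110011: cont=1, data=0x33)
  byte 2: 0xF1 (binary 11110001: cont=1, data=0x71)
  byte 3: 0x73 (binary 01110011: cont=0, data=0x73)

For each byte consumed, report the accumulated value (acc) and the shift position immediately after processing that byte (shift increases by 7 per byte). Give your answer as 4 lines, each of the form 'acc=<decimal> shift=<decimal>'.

byte 0=0xE6: payload=0x66=102, contrib = 102<<0 = 102; acc -> 102, shift -> 7
byte 1=0xB3: payload=0x33=51, contrib = 51<<7 = 6528; acc -> 6630, shift -> 14
byte 2=0xF1: payload=0x71=113, contrib = 113<<14 = 1851392; acc -> 1858022, shift -> 21
byte 3=0x73: payload=0x73=115, contrib = 115<<21 = 241172480; acc -> 243030502, shift -> 28

Answer: acc=102 shift=7
acc=6630 shift=14
acc=1858022 shift=21
acc=243030502 shift=28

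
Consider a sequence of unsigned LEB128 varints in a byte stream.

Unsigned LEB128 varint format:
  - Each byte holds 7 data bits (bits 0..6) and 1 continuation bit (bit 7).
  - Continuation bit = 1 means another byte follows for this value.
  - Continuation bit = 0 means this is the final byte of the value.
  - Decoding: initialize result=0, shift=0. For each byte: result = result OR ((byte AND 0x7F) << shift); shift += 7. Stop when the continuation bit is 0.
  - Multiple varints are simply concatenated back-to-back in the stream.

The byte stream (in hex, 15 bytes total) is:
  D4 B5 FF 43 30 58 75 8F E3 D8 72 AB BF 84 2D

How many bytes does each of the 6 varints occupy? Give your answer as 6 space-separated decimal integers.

  byte[0]=0xD4 cont=1 payload=0x54=84: acc |= 84<<0 -> acc=84 shift=7
  byte[1]=0xB5 cont=1 payload=0x35=53: acc |= 53<<7 -> acc=6868 shift=14
  byte[2]=0xFF cont=1 payload=0x7F=127: acc |= 127<<14 -> acc=2087636 shift=21
  byte[3]=0x43 cont=0 payload=0x43=67: acc |= 67<<21 -> acc=142596820 shift=28 [end]
Varint 1: bytes[0:4] = D4 B5 FF 43 -> value 142596820 (4 byte(s))
  byte[4]=0x30 cont=0 payload=0x30=48: acc |= 48<<0 -> acc=48 shift=7 [end]
Varint 2: bytes[4:5] = 30 -> value 48 (1 byte(s))
  byte[5]=0x58 cont=0 payload=0x58=88: acc |= 88<<0 -> acc=88 shift=7 [end]
Varint 3: bytes[5:6] = 58 -> value 88 (1 byte(s))
  byte[6]=0x75 cont=0 payload=0x75=117: acc |= 117<<0 -> acc=117 shift=7 [end]
Varint 4: bytes[6:7] = 75 -> value 117 (1 byte(s))
  byte[7]=0x8F cont=1 payload=0x0F=15: acc |= 15<<0 -> acc=15 shift=7
  byte[8]=0xE3 cont=1 payload=0x63=99: acc |= 99<<7 -> acc=12687 shift=14
  byte[9]=0xD8 cont=1 payload=0x58=88: acc |= 88<<14 -> acc=1454479 shift=21
  byte[10]=0x72 cont=0 payload=0x72=114: acc |= 114<<21 -> acc=240529807 shift=28 [end]
Varint 5: bytes[7:11] = 8F E3 D8 72 -> value 240529807 (4 byte(s))
  byte[11]=0xAB cont=1 payload=0x2B=43: acc |= 43<<0 -> acc=43 shift=7
  byte[12]=0xBF cont=1 payload=0x3F=63: acc |= 63<<7 -> acc=8107 shift=14
  byte[13]=0x84 cont=1 payload=0x04=4: acc |= 4<<14 -> acc=73643 shift=21
  byte[14]=0x2D cont=0 payload=0x2D=45: acc |= 45<<21 -> acc=94445483 shift=28 [end]
Varint 6: bytes[11:15] = AB BF 84 2D -> value 94445483 (4 byte(s))

Answer: 4 1 1 1 4 4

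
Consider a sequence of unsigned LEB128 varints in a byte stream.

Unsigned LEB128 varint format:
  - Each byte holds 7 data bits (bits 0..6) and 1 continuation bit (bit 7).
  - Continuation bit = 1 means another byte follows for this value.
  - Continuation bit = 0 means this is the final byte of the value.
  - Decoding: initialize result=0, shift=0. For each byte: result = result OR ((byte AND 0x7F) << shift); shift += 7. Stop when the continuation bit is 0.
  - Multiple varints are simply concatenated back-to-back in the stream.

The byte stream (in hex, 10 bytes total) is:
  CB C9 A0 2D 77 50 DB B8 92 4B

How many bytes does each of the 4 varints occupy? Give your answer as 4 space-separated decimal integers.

Answer: 4 1 1 4

Derivation:
  byte[0]=0xCB cont=1 payload=0x4B=75: acc |= 75<<0 -> acc=75 shift=7
  byte[1]=0xC9 cont=1 payload=0x49=73: acc |= 73<<7 -> acc=9419 shift=14
  byte[2]=0xA0 cont=1 payload=0x20=32: acc |= 32<<14 -> acc=533707 shift=21
  byte[3]=0x2D cont=0 payload=0x2D=45: acc |= 45<<21 -> acc=94905547 shift=28 [end]
Varint 1: bytes[0:4] = CB C9 A0 2D -> value 94905547 (4 byte(s))
  byte[4]=0x77 cont=0 payload=0x77=119: acc |= 119<<0 -> acc=119 shift=7 [end]
Varint 2: bytes[4:5] = 77 -> value 119 (1 byte(s))
  byte[5]=0x50 cont=0 payload=0x50=80: acc |= 80<<0 -> acc=80 shift=7 [end]
Varint 3: bytes[5:6] = 50 -> value 80 (1 byte(s))
  byte[6]=0xDB cont=1 payload=0x5B=91: acc |= 91<<0 -> acc=91 shift=7
  byte[7]=0xB8 cont=1 payload=0x38=56: acc |= 56<<7 -> acc=7259 shift=14
  byte[8]=0x92 cont=1 payload=0x12=18: acc |= 18<<14 -> acc=302171 shift=21
  byte[9]=0x4B cont=0 payload=0x4B=75: acc |= 75<<21 -> acc=157588571 shift=28 [end]
Varint 4: bytes[6:10] = DB B8 92 4B -> value 157588571 (4 byte(s))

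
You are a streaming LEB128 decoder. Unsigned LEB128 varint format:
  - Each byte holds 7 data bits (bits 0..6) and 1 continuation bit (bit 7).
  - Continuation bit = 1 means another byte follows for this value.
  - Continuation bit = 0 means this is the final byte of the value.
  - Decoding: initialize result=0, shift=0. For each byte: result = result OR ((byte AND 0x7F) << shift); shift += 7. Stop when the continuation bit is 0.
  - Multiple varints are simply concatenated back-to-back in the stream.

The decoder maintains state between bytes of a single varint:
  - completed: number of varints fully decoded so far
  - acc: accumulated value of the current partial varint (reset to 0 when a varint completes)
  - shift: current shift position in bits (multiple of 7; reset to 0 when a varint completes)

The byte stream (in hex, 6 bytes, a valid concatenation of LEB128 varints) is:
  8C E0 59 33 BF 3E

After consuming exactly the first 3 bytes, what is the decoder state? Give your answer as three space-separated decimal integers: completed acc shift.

Answer: 1 0 0

Derivation:
byte[0]=0x8C cont=1 payload=0x0C: acc |= 12<<0 -> completed=0 acc=12 shift=7
byte[1]=0xE0 cont=1 payload=0x60: acc |= 96<<7 -> completed=0 acc=12300 shift=14
byte[2]=0x59 cont=0 payload=0x59: varint #1 complete (value=1470476); reset -> completed=1 acc=0 shift=0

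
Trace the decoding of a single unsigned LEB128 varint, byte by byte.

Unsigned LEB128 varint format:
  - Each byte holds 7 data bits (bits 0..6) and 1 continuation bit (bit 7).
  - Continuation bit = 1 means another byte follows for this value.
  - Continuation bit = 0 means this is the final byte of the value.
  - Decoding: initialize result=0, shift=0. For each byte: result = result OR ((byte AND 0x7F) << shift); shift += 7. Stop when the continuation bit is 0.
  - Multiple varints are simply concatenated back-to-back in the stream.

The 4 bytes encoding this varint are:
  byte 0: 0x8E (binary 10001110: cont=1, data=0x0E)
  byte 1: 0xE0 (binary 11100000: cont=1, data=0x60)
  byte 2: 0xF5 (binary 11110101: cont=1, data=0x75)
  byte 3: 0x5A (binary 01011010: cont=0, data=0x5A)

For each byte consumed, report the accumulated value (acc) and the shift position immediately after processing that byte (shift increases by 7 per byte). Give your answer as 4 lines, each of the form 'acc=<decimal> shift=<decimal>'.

byte 0=0x8E: payload=0x0E=14, contrib = 14<<0 = 14; acc -> 14, shift -> 7
byte 1=0xE0: payload=0x60=96, contrib = 96<<7 = 12288; acc -> 12302, shift -> 14
byte 2=0xF5: payload=0x75=117, contrib = 117<<14 = 1916928; acc -> 1929230, shift -> 21
byte 3=0x5A: payload=0x5A=90, contrib = 90<<21 = 188743680; acc -> 190672910, shift -> 28

Answer: acc=14 shift=7
acc=12302 shift=14
acc=1929230 shift=21
acc=190672910 shift=28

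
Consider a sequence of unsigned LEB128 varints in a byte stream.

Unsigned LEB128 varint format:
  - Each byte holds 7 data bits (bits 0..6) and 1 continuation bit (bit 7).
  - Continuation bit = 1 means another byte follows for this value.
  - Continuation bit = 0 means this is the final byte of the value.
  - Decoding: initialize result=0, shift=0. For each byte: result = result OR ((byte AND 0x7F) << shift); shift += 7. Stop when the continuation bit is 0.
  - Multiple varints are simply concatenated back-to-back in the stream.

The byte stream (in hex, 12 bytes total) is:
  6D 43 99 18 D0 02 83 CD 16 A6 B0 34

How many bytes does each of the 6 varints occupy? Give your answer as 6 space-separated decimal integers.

Answer: 1 1 2 2 3 3

Derivation:
  byte[0]=0x6D cont=0 payload=0x6D=109: acc |= 109<<0 -> acc=109 shift=7 [end]
Varint 1: bytes[0:1] = 6D -> value 109 (1 byte(s))
  byte[1]=0x43 cont=0 payload=0x43=67: acc |= 67<<0 -> acc=67 shift=7 [end]
Varint 2: bytes[1:2] = 43 -> value 67 (1 byte(s))
  byte[2]=0x99 cont=1 payload=0x19=25: acc |= 25<<0 -> acc=25 shift=7
  byte[3]=0x18 cont=0 payload=0x18=24: acc |= 24<<7 -> acc=3097 shift=14 [end]
Varint 3: bytes[2:4] = 99 18 -> value 3097 (2 byte(s))
  byte[4]=0xD0 cont=1 payload=0x50=80: acc |= 80<<0 -> acc=80 shift=7
  byte[5]=0x02 cont=0 payload=0x02=2: acc |= 2<<7 -> acc=336 shift=14 [end]
Varint 4: bytes[4:6] = D0 02 -> value 336 (2 byte(s))
  byte[6]=0x83 cont=1 payload=0x03=3: acc |= 3<<0 -> acc=3 shift=7
  byte[7]=0xCD cont=1 payload=0x4D=77: acc |= 77<<7 -> acc=9859 shift=14
  byte[8]=0x16 cont=0 payload=0x16=22: acc |= 22<<14 -> acc=370307 shift=21 [end]
Varint 5: bytes[6:9] = 83 CD 16 -> value 370307 (3 byte(s))
  byte[9]=0xA6 cont=1 payload=0x26=38: acc |= 38<<0 -> acc=38 shift=7
  byte[10]=0xB0 cont=1 payload=0x30=48: acc |= 48<<7 -> acc=6182 shift=14
  byte[11]=0x34 cont=0 payload=0x34=52: acc |= 52<<14 -> acc=858150 shift=21 [end]
Varint 6: bytes[9:12] = A6 B0 34 -> value 858150 (3 byte(s))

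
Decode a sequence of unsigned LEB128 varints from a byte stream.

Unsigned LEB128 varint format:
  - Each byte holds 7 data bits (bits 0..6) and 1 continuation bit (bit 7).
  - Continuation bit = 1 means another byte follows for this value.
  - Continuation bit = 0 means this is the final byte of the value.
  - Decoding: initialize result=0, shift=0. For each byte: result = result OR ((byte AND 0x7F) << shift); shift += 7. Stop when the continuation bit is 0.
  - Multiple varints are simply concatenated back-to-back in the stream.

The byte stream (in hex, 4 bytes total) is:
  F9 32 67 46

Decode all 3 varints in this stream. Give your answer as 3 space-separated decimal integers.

Answer: 6521 103 70

Derivation:
  byte[0]=0xF9 cont=1 payload=0x79=121: acc |= 121<<0 -> acc=121 shift=7
  byte[1]=0x32 cont=0 payload=0x32=50: acc |= 50<<7 -> acc=6521 shift=14 [end]
Varint 1: bytes[0:2] = F9 32 -> value 6521 (2 byte(s))
  byte[2]=0x67 cont=0 payload=0x67=103: acc |= 103<<0 -> acc=103 shift=7 [end]
Varint 2: bytes[2:3] = 67 -> value 103 (1 byte(s))
  byte[3]=0x46 cont=0 payload=0x46=70: acc |= 70<<0 -> acc=70 shift=7 [end]
Varint 3: bytes[3:4] = 46 -> value 70 (1 byte(s))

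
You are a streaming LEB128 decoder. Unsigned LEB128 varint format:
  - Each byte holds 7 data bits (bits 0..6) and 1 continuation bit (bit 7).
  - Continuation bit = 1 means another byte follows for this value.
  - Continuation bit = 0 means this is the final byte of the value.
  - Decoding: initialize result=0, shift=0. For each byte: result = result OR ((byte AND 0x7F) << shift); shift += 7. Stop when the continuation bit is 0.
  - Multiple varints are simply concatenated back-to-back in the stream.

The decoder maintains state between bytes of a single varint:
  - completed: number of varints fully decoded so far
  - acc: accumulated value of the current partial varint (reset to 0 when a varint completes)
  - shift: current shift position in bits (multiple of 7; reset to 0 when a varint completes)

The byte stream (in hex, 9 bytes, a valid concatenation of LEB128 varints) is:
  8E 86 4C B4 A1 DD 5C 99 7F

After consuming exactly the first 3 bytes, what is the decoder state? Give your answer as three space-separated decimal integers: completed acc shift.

Answer: 1 0 0

Derivation:
byte[0]=0x8E cont=1 payload=0x0E: acc |= 14<<0 -> completed=0 acc=14 shift=7
byte[1]=0x86 cont=1 payload=0x06: acc |= 6<<7 -> completed=0 acc=782 shift=14
byte[2]=0x4C cont=0 payload=0x4C: varint #1 complete (value=1245966); reset -> completed=1 acc=0 shift=0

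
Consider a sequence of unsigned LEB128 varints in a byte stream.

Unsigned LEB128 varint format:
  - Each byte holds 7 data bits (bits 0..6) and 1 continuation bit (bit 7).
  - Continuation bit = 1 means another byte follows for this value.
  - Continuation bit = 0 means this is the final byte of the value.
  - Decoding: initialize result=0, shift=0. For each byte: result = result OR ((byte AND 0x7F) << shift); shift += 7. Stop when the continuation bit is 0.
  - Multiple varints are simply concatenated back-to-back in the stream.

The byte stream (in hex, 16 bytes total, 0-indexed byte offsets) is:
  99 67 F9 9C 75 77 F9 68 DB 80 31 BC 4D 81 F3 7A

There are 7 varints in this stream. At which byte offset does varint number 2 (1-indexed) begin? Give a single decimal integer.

  byte[0]=0x99 cont=1 payload=0x19=25: acc |= 25<<0 -> acc=25 shift=7
  byte[1]=0x67 cont=0 payload=0x67=103: acc |= 103<<7 -> acc=13209 shift=14 [end]
Varint 1: bytes[0:2] = 99 67 -> value 13209 (2 byte(s))
  byte[2]=0xF9 cont=1 payload=0x79=121: acc |= 121<<0 -> acc=121 shift=7
  byte[3]=0x9C cont=1 payload=0x1C=28: acc |= 28<<7 -> acc=3705 shift=14
  byte[4]=0x75 cont=0 payload=0x75=117: acc |= 117<<14 -> acc=1920633 shift=21 [end]
Varint 2: bytes[2:5] = F9 9C 75 -> value 1920633 (3 byte(s))
  byte[5]=0x77 cont=0 payload=0x77=119: acc |= 119<<0 -> acc=119 shift=7 [end]
Varint 3: bytes[5:6] = 77 -> value 119 (1 byte(s))
  byte[6]=0xF9 cont=1 payload=0x79=121: acc |= 121<<0 -> acc=121 shift=7
  byte[7]=0x68 cont=0 payload=0x68=104: acc |= 104<<7 -> acc=13433 shift=14 [end]
Varint 4: bytes[6:8] = F9 68 -> value 13433 (2 byte(s))
  byte[8]=0xDB cont=1 payload=0x5B=91: acc |= 91<<0 -> acc=91 shift=7
  byte[9]=0x80 cont=1 payload=0x00=0: acc |= 0<<7 -> acc=91 shift=14
  byte[10]=0x31 cont=0 payload=0x31=49: acc |= 49<<14 -> acc=802907 shift=21 [end]
Varint 5: bytes[8:11] = DB 80 31 -> value 802907 (3 byte(s))
  byte[11]=0xBC cont=1 payload=0x3C=60: acc |= 60<<0 -> acc=60 shift=7
  byte[12]=0x4D cont=0 payload=0x4D=77: acc |= 77<<7 -> acc=9916 shift=14 [end]
Varint 6: bytes[11:13] = BC 4D -> value 9916 (2 byte(s))
  byte[13]=0x81 cont=1 payload=0x01=1: acc |= 1<<0 -> acc=1 shift=7
  byte[14]=0xF3 cont=1 payload=0x73=115: acc |= 115<<7 -> acc=14721 shift=14
  byte[15]=0x7A cont=0 payload=0x7A=122: acc |= 122<<14 -> acc=2013569 shift=21 [end]
Varint 7: bytes[13:16] = 81 F3 7A -> value 2013569 (3 byte(s))

Answer: 2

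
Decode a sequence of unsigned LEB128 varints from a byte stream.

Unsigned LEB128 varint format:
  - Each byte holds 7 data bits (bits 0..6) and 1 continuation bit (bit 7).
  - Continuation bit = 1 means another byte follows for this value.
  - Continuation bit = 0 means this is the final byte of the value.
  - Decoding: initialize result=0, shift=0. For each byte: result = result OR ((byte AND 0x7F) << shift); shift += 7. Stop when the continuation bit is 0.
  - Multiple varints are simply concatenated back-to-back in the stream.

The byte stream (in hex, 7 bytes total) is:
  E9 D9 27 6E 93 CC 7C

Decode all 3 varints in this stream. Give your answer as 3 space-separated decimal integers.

  byte[0]=0xE9 cont=1 payload=0x69=105: acc |= 105<<0 -> acc=105 shift=7
  byte[1]=0xD9 cont=1 payload=0x59=89: acc |= 89<<7 -> acc=11497 shift=14
  byte[2]=0x27 cont=0 payload=0x27=39: acc |= 39<<14 -> acc=650473 shift=21 [end]
Varint 1: bytes[0:3] = E9 D9 27 -> value 650473 (3 byte(s))
  byte[3]=0x6E cont=0 payload=0x6E=110: acc |= 110<<0 -> acc=110 shift=7 [end]
Varint 2: bytes[3:4] = 6E -> value 110 (1 byte(s))
  byte[4]=0x93 cont=1 payload=0x13=19: acc |= 19<<0 -> acc=19 shift=7
  byte[5]=0xCC cont=1 payload=0x4C=76: acc |= 76<<7 -> acc=9747 shift=14
  byte[6]=0x7C cont=0 payload=0x7C=124: acc |= 124<<14 -> acc=2041363 shift=21 [end]
Varint 3: bytes[4:7] = 93 CC 7C -> value 2041363 (3 byte(s))

Answer: 650473 110 2041363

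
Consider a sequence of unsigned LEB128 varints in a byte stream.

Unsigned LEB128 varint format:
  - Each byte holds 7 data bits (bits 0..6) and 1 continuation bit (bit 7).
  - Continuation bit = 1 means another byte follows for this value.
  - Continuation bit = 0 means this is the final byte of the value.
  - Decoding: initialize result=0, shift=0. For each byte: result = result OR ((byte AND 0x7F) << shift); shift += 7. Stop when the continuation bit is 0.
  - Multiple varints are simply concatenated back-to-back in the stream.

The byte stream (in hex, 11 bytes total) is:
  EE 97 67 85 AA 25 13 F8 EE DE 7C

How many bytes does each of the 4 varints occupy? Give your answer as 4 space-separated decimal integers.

Answer: 3 3 1 4

Derivation:
  byte[0]=0xEE cont=1 payload=0x6E=110: acc |= 110<<0 -> acc=110 shift=7
  byte[1]=0x97 cont=1 payload=0x17=23: acc |= 23<<7 -> acc=3054 shift=14
  byte[2]=0x67 cont=0 payload=0x67=103: acc |= 103<<14 -> acc=1690606 shift=21 [end]
Varint 1: bytes[0:3] = EE 97 67 -> value 1690606 (3 byte(s))
  byte[3]=0x85 cont=1 payload=0x05=5: acc |= 5<<0 -> acc=5 shift=7
  byte[4]=0xAA cont=1 payload=0x2A=42: acc |= 42<<7 -> acc=5381 shift=14
  byte[5]=0x25 cont=0 payload=0x25=37: acc |= 37<<14 -> acc=611589 shift=21 [end]
Varint 2: bytes[3:6] = 85 AA 25 -> value 611589 (3 byte(s))
  byte[6]=0x13 cont=0 payload=0x13=19: acc |= 19<<0 -> acc=19 shift=7 [end]
Varint 3: bytes[6:7] = 13 -> value 19 (1 byte(s))
  byte[7]=0xF8 cont=1 payload=0x78=120: acc |= 120<<0 -> acc=120 shift=7
  byte[8]=0xEE cont=1 payload=0x6E=110: acc |= 110<<7 -> acc=14200 shift=14
  byte[9]=0xDE cont=1 payload=0x5E=94: acc |= 94<<14 -> acc=1554296 shift=21
  byte[10]=0x7C cont=0 payload=0x7C=124: acc |= 124<<21 -> acc=261601144 shift=28 [end]
Varint 4: bytes[7:11] = F8 EE DE 7C -> value 261601144 (4 byte(s))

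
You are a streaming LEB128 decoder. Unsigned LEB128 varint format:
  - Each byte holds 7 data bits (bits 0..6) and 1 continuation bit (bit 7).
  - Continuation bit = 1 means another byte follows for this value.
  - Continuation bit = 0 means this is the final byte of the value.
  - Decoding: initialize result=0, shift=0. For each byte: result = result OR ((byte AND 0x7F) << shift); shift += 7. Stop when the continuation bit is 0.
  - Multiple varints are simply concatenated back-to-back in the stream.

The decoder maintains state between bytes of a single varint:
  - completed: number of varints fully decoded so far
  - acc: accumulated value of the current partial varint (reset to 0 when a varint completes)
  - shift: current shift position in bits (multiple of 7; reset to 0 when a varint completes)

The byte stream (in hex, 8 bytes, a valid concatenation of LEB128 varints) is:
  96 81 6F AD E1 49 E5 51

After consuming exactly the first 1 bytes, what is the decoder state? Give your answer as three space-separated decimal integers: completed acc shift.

byte[0]=0x96 cont=1 payload=0x16: acc |= 22<<0 -> completed=0 acc=22 shift=7

Answer: 0 22 7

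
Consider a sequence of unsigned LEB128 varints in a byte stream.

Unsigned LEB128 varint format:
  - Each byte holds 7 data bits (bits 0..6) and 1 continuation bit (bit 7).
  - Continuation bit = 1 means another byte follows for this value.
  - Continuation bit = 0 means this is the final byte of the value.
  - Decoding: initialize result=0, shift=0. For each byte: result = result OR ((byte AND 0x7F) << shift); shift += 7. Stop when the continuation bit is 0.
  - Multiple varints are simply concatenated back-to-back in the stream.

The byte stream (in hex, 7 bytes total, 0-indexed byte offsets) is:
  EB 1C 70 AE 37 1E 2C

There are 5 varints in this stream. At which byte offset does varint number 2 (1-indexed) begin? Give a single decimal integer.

Answer: 2

Derivation:
  byte[0]=0xEB cont=1 payload=0x6B=107: acc |= 107<<0 -> acc=107 shift=7
  byte[1]=0x1C cont=0 payload=0x1C=28: acc |= 28<<7 -> acc=3691 shift=14 [end]
Varint 1: bytes[0:2] = EB 1C -> value 3691 (2 byte(s))
  byte[2]=0x70 cont=0 payload=0x70=112: acc |= 112<<0 -> acc=112 shift=7 [end]
Varint 2: bytes[2:3] = 70 -> value 112 (1 byte(s))
  byte[3]=0xAE cont=1 payload=0x2E=46: acc |= 46<<0 -> acc=46 shift=7
  byte[4]=0x37 cont=0 payload=0x37=55: acc |= 55<<7 -> acc=7086 shift=14 [end]
Varint 3: bytes[3:5] = AE 37 -> value 7086 (2 byte(s))
  byte[5]=0x1E cont=0 payload=0x1E=30: acc |= 30<<0 -> acc=30 shift=7 [end]
Varint 4: bytes[5:6] = 1E -> value 30 (1 byte(s))
  byte[6]=0x2C cont=0 payload=0x2C=44: acc |= 44<<0 -> acc=44 shift=7 [end]
Varint 5: bytes[6:7] = 2C -> value 44 (1 byte(s))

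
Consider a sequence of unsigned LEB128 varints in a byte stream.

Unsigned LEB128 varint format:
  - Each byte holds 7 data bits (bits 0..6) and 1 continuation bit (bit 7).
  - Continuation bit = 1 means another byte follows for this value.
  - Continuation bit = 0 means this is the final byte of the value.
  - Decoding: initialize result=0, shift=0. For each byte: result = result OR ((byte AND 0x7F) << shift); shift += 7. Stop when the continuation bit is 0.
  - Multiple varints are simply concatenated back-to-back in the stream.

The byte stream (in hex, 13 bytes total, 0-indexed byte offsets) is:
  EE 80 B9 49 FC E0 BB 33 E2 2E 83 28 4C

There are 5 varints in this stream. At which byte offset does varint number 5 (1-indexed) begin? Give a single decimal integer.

Answer: 12

Derivation:
  byte[0]=0xEE cont=1 payload=0x6E=110: acc |= 110<<0 -> acc=110 shift=7
  byte[1]=0x80 cont=1 payload=0x00=0: acc |= 0<<7 -> acc=110 shift=14
  byte[2]=0xB9 cont=1 payload=0x39=57: acc |= 57<<14 -> acc=933998 shift=21
  byte[3]=0x49 cont=0 payload=0x49=73: acc |= 73<<21 -> acc=154026094 shift=28 [end]
Varint 1: bytes[0:4] = EE 80 B9 49 -> value 154026094 (4 byte(s))
  byte[4]=0xFC cont=1 payload=0x7C=124: acc |= 124<<0 -> acc=124 shift=7
  byte[5]=0xE0 cont=1 payload=0x60=96: acc |= 96<<7 -> acc=12412 shift=14
  byte[6]=0xBB cont=1 payload=0x3B=59: acc |= 59<<14 -> acc=979068 shift=21
  byte[7]=0x33 cont=0 payload=0x33=51: acc |= 51<<21 -> acc=107933820 shift=28 [end]
Varint 2: bytes[4:8] = FC E0 BB 33 -> value 107933820 (4 byte(s))
  byte[8]=0xE2 cont=1 payload=0x62=98: acc |= 98<<0 -> acc=98 shift=7
  byte[9]=0x2E cont=0 payload=0x2E=46: acc |= 46<<7 -> acc=5986 shift=14 [end]
Varint 3: bytes[8:10] = E2 2E -> value 5986 (2 byte(s))
  byte[10]=0x83 cont=1 payload=0x03=3: acc |= 3<<0 -> acc=3 shift=7
  byte[11]=0x28 cont=0 payload=0x28=40: acc |= 40<<7 -> acc=5123 shift=14 [end]
Varint 4: bytes[10:12] = 83 28 -> value 5123 (2 byte(s))
  byte[12]=0x4C cont=0 payload=0x4C=76: acc |= 76<<0 -> acc=76 shift=7 [end]
Varint 5: bytes[12:13] = 4C -> value 76 (1 byte(s))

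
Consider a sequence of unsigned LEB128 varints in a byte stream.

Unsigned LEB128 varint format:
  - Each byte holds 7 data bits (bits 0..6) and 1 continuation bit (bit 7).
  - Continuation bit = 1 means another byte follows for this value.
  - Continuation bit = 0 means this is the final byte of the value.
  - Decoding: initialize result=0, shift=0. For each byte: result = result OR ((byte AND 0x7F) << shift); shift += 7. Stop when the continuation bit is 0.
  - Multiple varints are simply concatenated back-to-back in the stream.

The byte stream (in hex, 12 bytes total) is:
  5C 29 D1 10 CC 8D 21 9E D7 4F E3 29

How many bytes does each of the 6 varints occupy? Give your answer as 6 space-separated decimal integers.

  byte[0]=0x5C cont=0 payload=0x5C=92: acc |= 92<<0 -> acc=92 shift=7 [end]
Varint 1: bytes[0:1] = 5C -> value 92 (1 byte(s))
  byte[1]=0x29 cont=0 payload=0x29=41: acc |= 41<<0 -> acc=41 shift=7 [end]
Varint 2: bytes[1:2] = 29 -> value 41 (1 byte(s))
  byte[2]=0xD1 cont=1 payload=0x51=81: acc |= 81<<0 -> acc=81 shift=7
  byte[3]=0x10 cont=0 payload=0x10=16: acc |= 16<<7 -> acc=2129 shift=14 [end]
Varint 3: bytes[2:4] = D1 10 -> value 2129 (2 byte(s))
  byte[4]=0xCC cont=1 payload=0x4C=76: acc |= 76<<0 -> acc=76 shift=7
  byte[5]=0x8D cont=1 payload=0x0D=13: acc |= 13<<7 -> acc=1740 shift=14
  byte[6]=0x21 cont=0 payload=0x21=33: acc |= 33<<14 -> acc=542412 shift=21 [end]
Varint 4: bytes[4:7] = CC 8D 21 -> value 542412 (3 byte(s))
  byte[7]=0x9E cont=1 payload=0x1E=30: acc |= 30<<0 -> acc=30 shift=7
  byte[8]=0xD7 cont=1 payload=0x57=87: acc |= 87<<7 -> acc=11166 shift=14
  byte[9]=0x4F cont=0 payload=0x4F=79: acc |= 79<<14 -> acc=1305502 shift=21 [end]
Varint 5: bytes[7:10] = 9E D7 4F -> value 1305502 (3 byte(s))
  byte[10]=0xE3 cont=1 payload=0x63=99: acc |= 99<<0 -> acc=99 shift=7
  byte[11]=0x29 cont=0 payload=0x29=41: acc |= 41<<7 -> acc=5347 shift=14 [end]
Varint 6: bytes[10:12] = E3 29 -> value 5347 (2 byte(s))

Answer: 1 1 2 3 3 2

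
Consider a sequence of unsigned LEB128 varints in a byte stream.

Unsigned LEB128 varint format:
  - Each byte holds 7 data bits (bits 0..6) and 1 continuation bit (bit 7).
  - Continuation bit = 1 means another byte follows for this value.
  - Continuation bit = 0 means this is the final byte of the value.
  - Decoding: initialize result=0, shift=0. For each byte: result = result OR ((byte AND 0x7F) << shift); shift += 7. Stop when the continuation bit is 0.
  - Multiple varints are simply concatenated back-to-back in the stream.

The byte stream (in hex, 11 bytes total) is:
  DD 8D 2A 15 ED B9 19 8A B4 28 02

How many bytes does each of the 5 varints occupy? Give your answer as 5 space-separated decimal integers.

Answer: 3 1 3 3 1

Derivation:
  byte[0]=0xDD cont=1 payload=0x5D=93: acc |= 93<<0 -> acc=93 shift=7
  byte[1]=0x8D cont=1 payload=0x0D=13: acc |= 13<<7 -> acc=1757 shift=14
  byte[2]=0x2A cont=0 payload=0x2A=42: acc |= 42<<14 -> acc=689885 shift=21 [end]
Varint 1: bytes[0:3] = DD 8D 2A -> value 689885 (3 byte(s))
  byte[3]=0x15 cont=0 payload=0x15=21: acc |= 21<<0 -> acc=21 shift=7 [end]
Varint 2: bytes[3:4] = 15 -> value 21 (1 byte(s))
  byte[4]=0xED cont=1 payload=0x6D=109: acc |= 109<<0 -> acc=109 shift=7
  byte[5]=0xB9 cont=1 payload=0x39=57: acc |= 57<<7 -> acc=7405 shift=14
  byte[6]=0x19 cont=0 payload=0x19=25: acc |= 25<<14 -> acc=417005 shift=21 [end]
Varint 3: bytes[4:7] = ED B9 19 -> value 417005 (3 byte(s))
  byte[7]=0x8A cont=1 payload=0x0A=10: acc |= 10<<0 -> acc=10 shift=7
  byte[8]=0xB4 cont=1 payload=0x34=52: acc |= 52<<7 -> acc=6666 shift=14
  byte[9]=0x28 cont=0 payload=0x28=40: acc |= 40<<14 -> acc=662026 shift=21 [end]
Varint 4: bytes[7:10] = 8A B4 28 -> value 662026 (3 byte(s))
  byte[10]=0x02 cont=0 payload=0x02=2: acc |= 2<<0 -> acc=2 shift=7 [end]
Varint 5: bytes[10:11] = 02 -> value 2 (1 byte(s))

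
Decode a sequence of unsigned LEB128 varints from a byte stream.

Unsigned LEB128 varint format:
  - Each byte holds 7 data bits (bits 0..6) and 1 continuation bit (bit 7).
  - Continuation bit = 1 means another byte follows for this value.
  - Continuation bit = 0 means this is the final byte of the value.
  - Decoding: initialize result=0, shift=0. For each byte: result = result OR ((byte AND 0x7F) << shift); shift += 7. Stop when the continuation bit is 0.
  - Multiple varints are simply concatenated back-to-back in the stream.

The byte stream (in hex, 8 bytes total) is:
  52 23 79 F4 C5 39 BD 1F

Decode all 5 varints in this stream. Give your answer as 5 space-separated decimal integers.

Answer: 82 35 121 942836 4029

Derivation:
  byte[0]=0x52 cont=0 payload=0x52=82: acc |= 82<<0 -> acc=82 shift=7 [end]
Varint 1: bytes[0:1] = 52 -> value 82 (1 byte(s))
  byte[1]=0x23 cont=0 payload=0x23=35: acc |= 35<<0 -> acc=35 shift=7 [end]
Varint 2: bytes[1:2] = 23 -> value 35 (1 byte(s))
  byte[2]=0x79 cont=0 payload=0x79=121: acc |= 121<<0 -> acc=121 shift=7 [end]
Varint 3: bytes[2:3] = 79 -> value 121 (1 byte(s))
  byte[3]=0xF4 cont=1 payload=0x74=116: acc |= 116<<0 -> acc=116 shift=7
  byte[4]=0xC5 cont=1 payload=0x45=69: acc |= 69<<7 -> acc=8948 shift=14
  byte[5]=0x39 cont=0 payload=0x39=57: acc |= 57<<14 -> acc=942836 shift=21 [end]
Varint 4: bytes[3:6] = F4 C5 39 -> value 942836 (3 byte(s))
  byte[6]=0xBD cont=1 payload=0x3D=61: acc |= 61<<0 -> acc=61 shift=7
  byte[7]=0x1F cont=0 payload=0x1F=31: acc |= 31<<7 -> acc=4029 shift=14 [end]
Varint 5: bytes[6:8] = BD 1F -> value 4029 (2 byte(s))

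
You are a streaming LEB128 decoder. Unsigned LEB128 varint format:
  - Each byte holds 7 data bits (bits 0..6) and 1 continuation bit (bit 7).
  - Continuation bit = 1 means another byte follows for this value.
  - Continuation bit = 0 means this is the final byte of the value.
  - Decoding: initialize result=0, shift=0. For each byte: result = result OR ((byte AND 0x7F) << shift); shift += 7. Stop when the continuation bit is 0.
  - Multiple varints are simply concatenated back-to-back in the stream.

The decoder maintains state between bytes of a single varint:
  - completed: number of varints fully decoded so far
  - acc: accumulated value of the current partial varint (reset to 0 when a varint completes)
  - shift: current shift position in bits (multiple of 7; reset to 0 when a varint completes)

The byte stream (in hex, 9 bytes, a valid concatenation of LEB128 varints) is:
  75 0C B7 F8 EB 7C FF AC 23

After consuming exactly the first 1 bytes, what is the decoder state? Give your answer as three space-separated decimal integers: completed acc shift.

Answer: 1 0 0

Derivation:
byte[0]=0x75 cont=0 payload=0x75: varint #1 complete (value=117); reset -> completed=1 acc=0 shift=0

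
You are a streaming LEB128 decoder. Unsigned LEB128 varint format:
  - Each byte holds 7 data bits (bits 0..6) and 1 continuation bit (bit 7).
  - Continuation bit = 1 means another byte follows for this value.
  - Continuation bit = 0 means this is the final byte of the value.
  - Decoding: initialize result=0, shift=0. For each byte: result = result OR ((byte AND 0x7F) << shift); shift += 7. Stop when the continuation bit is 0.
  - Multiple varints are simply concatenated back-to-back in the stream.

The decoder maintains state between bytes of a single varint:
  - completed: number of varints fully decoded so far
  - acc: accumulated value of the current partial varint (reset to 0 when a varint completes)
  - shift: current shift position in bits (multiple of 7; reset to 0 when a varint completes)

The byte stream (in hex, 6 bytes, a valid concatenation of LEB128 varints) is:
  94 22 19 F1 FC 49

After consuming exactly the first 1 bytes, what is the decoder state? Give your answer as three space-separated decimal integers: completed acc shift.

Answer: 0 20 7

Derivation:
byte[0]=0x94 cont=1 payload=0x14: acc |= 20<<0 -> completed=0 acc=20 shift=7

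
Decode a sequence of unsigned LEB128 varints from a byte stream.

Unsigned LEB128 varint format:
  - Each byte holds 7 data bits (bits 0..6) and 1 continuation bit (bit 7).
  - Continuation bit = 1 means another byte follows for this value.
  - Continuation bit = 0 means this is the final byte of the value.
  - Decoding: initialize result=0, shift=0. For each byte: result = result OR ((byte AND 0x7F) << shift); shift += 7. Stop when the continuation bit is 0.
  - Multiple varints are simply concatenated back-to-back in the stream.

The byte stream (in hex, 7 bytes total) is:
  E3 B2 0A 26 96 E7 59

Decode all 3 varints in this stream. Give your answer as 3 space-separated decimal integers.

  byte[0]=0xE3 cont=1 payload=0x63=99: acc |= 99<<0 -> acc=99 shift=7
  byte[1]=0xB2 cont=1 payload=0x32=50: acc |= 50<<7 -> acc=6499 shift=14
  byte[2]=0x0A cont=0 payload=0x0A=10: acc |= 10<<14 -> acc=170339 shift=21 [end]
Varint 1: bytes[0:3] = E3 B2 0A -> value 170339 (3 byte(s))
  byte[3]=0x26 cont=0 payload=0x26=38: acc |= 38<<0 -> acc=38 shift=7 [end]
Varint 2: bytes[3:4] = 26 -> value 38 (1 byte(s))
  byte[4]=0x96 cont=1 payload=0x16=22: acc |= 22<<0 -> acc=22 shift=7
  byte[5]=0xE7 cont=1 payload=0x67=103: acc |= 103<<7 -> acc=13206 shift=14
  byte[6]=0x59 cont=0 payload=0x59=89: acc |= 89<<14 -> acc=1471382 shift=21 [end]
Varint 3: bytes[4:7] = 96 E7 59 -> value 1471382 (3 byte(s))

Answer: 170339 38 1471382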